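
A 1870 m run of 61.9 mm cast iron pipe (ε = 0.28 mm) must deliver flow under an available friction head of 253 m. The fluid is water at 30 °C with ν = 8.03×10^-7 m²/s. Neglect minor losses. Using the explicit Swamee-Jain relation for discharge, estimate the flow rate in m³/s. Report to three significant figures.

Swamee-Jain (Type II): Q = -0.965·√(gD⁵h_f/L)·ln[ε/(3.7D) + √(3.17ν²L/(gD³h_f))]
√(gD⁵h_f/L) = √(9.81·0.0619⁵·253/1870) = 0.001098
ε/(3.7D) = 0.00122; √(3.17ν²L/(gD³h_f)) = 8.06×10^-5
Q = -0.965·0.001098·ln(0.001303) = 0.007040 m³/s
Check: V = 2.34 m/s, Re = 1.80×10^5, f = 0.03022, h_f = 255 m ≈ 253 m ✓

Q ≈ 0.00704 m³/s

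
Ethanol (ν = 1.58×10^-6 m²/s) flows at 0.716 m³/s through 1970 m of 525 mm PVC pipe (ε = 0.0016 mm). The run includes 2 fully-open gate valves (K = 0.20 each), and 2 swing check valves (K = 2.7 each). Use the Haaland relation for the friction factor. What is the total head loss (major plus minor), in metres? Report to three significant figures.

V = 4Q/(πD²) = 3.308 m/s; V²/2g = 0.5576 m
Re = 1.10×10^6, ε/D = 3.05×10^-6 → f = 0.01146 (Haaland)
Major: h_f = f(L/D)·V²/2g = 0.01146·3752·0.5576 = 23.97 m
Minor: ΣK = 5.80; h_m = ΣK·V²/2g = 3.234 m
Total H_L = 23.97 + 3.234 = 27.21 m

H_L ≈ 27.2 m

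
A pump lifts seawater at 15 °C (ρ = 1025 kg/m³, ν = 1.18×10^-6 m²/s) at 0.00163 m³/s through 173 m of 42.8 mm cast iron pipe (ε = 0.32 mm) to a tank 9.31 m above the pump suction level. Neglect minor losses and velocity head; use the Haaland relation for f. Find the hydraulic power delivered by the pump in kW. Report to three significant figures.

V = 4Q/(πD²) = 1.133 m/s; Re = 4.11×10^4; ε/D = 0.00748; f = 0.03608
h_f = f(L/D)V²/2g = 9.541 m
Total head H = z + h_f = 9.31 + 9.541 = 18.85 m
P_hyd = ρgQH = 1025·9.81·0.00163·18.85 = 0.3090 kW

P_hyd ≈ 0.309 kW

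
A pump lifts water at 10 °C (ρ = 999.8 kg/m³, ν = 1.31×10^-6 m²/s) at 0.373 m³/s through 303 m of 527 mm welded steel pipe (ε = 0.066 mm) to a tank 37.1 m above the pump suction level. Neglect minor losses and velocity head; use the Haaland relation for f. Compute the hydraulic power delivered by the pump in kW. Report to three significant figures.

P_hyd ≈ 140 kW

V = 4Q/(πD²) = 1.710 m/s; Re = 6.88×10^5; ε/D = 1.25×10^-4; f = 0.01410
h_f = f(L/D)V²/2g = 1.208 m
Total head H = z + h_f = 37.1 + 1.208 = 38.31 m
P_hyd = ρgQH = 999.8·9.81·0.373·38.31 = 140.1 kW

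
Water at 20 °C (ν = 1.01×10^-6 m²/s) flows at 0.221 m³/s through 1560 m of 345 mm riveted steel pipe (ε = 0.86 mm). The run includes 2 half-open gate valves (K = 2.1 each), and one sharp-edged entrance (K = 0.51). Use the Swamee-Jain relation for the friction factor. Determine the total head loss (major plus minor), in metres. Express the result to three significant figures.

V = 4Q/(πD²) = 2.364 m/s; V²/2g = 0.2849 m
Re = 8.08×10^5, ε/D = 0.00249 → f = 0.02513 (Swamee-Jain)
Major: h_f = f(L/D)·V²/2g = 0.02513·4522·0.2849 = 32.37 m
Minor: ΣK = 4.71; h_m = ΣK·V²/2g = 1.342 m
Total H_L = 32.37 + 1.342 = 33.71 m

H_L ≈ 33.7 m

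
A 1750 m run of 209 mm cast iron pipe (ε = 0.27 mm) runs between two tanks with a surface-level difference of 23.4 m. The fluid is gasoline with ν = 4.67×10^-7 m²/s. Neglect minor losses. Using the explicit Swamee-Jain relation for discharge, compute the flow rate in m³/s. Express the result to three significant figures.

Q ≈ 0.0551 m³/s

Swamee-Jain (Type II): Q = -0.965·√(gD⁵h_f/L)·ln[ε/(3.7D) + √(3.17ν²L/(gD³h_f))]
√(gD⁵h_f/L) = √(9.81·0.209⁵·23.4/1750) = 0.007233
ε/(3.7D) = 3.49×10^-4; √(3.17ν²L/(gD³h_f)) = 2.40×10^-5
Q = -0.965·0.007233·ln(3.732×10^-4) = 0.05509 m³/s
Check: V = 1.61 m/s, Re = 7.19×10^5, f = 0.02137, h_f = 23.5 m ≈ 23.4 m ✓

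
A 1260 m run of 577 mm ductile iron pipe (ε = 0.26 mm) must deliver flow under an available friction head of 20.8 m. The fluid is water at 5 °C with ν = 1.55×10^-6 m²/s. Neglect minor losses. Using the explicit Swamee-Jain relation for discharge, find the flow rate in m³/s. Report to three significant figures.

Swamee-Jain (Type II): Q = -0.965·√(gD⁵h_f/L)·ln[ε/(3.7D) + √(3.17ν²L/(gD³h_f))]
√(gD⁵h_f/L) = √(9.81·0.577⁵·20.8/1260) = 0.1018
ε/(3.7D) = 1.22×10^-4; √(3.17ν²L/(gD³h_f)) = 1.56×10^-5
Q = -0.965·0.1018·ln(1.374×10^-4) = 0.8733 m³/s
Check: V = 3.34 m/s, Re = 1.24×10^6, f = 0.01685, h_f = 20.9 m ≈ 20.8 m ✓

Q ≈ 0.873 m³/s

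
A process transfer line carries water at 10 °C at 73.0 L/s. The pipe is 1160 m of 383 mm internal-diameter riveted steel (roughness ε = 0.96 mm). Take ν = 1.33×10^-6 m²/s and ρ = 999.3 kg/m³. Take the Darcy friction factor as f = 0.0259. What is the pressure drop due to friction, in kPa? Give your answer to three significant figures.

Δp ≈ 15.7 kPa

V = 4Q/(πD²) = 4·0.0730/(π·0.383²) = 0.6336 m/s
h_f = f(L/D)V²/(2g) = 0.02590·(1160/0.383)·0.6336²/(2·9.81) = 1.605 m
Δp = ρg·h_f = 999.3·9.81·1.605 = 15.74 kPa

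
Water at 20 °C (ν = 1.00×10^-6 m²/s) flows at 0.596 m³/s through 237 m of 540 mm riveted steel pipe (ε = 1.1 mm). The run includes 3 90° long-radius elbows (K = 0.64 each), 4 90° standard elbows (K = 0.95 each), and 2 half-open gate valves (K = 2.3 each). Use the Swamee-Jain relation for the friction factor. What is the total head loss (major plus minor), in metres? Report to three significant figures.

H_L ≈ 7.16 m

V = 4Q/(πD²) = 2.602 m/s; V²/2g = 0.3452 m
Re = 1.41×10^6, ε/D = 0.00204 → f = 0.02373 (Swamee-Jain)
Major: h_f = f(L/D)·V²/2g = 0.02373·438.9·0.3452 = 3.594 m
Minor: ΣK = 10.3; h_m = ΣK·V²/2g = 3.562 m
Total H_L = 3.594 + 3.562 = 7.156 m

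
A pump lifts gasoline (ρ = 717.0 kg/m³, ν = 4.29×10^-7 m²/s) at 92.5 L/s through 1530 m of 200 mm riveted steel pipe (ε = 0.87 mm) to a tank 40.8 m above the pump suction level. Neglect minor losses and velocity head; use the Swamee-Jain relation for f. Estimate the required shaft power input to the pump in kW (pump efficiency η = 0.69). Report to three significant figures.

P_shaft ≈ 132 kW

V = 4Q/(πD²) = 2.944 m/s; Re = 1.37×10^6; ε/D = 0.00435; f = 0.02925
h_f = f(L/D)V²/2g = 98.88 m
Total head H = z + h_f = 40.8 + 98.88 = 139.7 m
P_hyd = ρgQH = 717.0·9.81·0.0925·139.7 = 90.88 kW
P_shaft = P_hyd/η = 90.88/0.69 = 131.7 kW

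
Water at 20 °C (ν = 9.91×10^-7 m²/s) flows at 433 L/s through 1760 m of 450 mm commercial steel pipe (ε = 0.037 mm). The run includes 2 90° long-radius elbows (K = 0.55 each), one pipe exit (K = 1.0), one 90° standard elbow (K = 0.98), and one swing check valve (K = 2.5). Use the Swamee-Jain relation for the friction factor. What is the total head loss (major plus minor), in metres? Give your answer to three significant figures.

V = 4Q/(πD²) = 2.723 m/s; V²/2g = 0.3778 m
Re = 1.24×10^6, ε/D = 8.22×10^-5 → f = 0.01300 (Swamee-Jain)
Major: h_f = f(L/D)·V²/2g = 0.01300·3911·0.3778 = 19.20 m
Minor: ΣK = 5.58; h_m = ΣK·V²/2g = 2.108 m
Total H_L = 19.20 + 2.108 = 21.31 m

H_L ≈ 21.3 m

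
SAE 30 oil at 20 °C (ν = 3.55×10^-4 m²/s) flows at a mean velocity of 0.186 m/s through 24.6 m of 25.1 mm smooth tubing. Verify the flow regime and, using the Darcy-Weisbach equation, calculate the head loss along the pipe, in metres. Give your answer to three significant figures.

Re = VD/ν = 0.186·0.02510/3.55×10^-4 = 13.2 → laminar (Re < 2300)
f = 64/Re = 4.867
h_f = f(L/D)V²/(2g) = 4.867·(24.6/0.02510)·0.186²/(2·9.81) = 8.410 m

h_f ≈ 8.41 m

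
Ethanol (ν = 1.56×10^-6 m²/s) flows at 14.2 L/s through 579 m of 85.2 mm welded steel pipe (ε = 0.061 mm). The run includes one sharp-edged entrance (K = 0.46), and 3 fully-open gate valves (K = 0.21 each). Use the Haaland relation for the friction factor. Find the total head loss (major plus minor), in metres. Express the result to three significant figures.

V = 4Q/(πD²) = 2.491 m/s; V²/2g = 0.3162 m
Re = 1.36×10^5, ε/D = 7.16×10^-4 → f = 0.02031 (Haaland)
Major: h_f = f(L/D)·V²/2g = 0.02031·6796·0.3162 = 43.63 m
Minor: ΣK = 1.09; h_m = ΣK·V²/2g = 0.3446 m
Total H_L = 43.63 + 0.3446 = 43.98 m

H_L ≈ 44.0 m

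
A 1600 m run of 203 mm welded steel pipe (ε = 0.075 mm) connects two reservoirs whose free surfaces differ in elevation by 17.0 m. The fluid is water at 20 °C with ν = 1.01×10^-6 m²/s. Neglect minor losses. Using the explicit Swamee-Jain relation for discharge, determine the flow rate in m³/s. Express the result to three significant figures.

Swamee-Jain (Type II): Q = -0.965·√(gD⁵h_f/L)·ln[ε/(3.7D) + √(3.17ν²L/(gD³h_f))]
√(gD⁵h_f/L) = √(9.81·0.203⁵·17.0/1600) = 0.005994
ε/(3.7D) = 9.99×10^-5; √(3.17ν²L/(gD³h_f)) = 6.09×10^-5
Q = -0.965·0.005994·ln(1.608×10^-4) = 0.05053 m³/s
Check: V = 1.56 m/s, Re = 3.14×10^5, f = 0.01747, h_f = 17.1 m ≈ 17.0 m ✓

Q ≈ 0.0505 m³/s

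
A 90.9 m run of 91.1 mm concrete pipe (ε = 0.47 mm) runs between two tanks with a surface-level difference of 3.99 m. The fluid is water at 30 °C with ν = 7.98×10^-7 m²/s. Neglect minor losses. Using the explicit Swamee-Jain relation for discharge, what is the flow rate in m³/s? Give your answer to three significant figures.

Swamee-Jain (Type II): Q = -0.965·√(gD⁵h_f/L)·ln[ε/(3.7D) + √(3.17ν²L/(gD³h_f))]
√(gD⁵h_f/L) = √(9.81·0.0911⁵·3.99/90.9) = 0.001644
ε/(3.7D) = 0.00139; √(3.17ν²L/(gD³h_f)) = 7.87×10^-5
Q = -0.965·0.001644·ln(0.001473) = 0.01034 m³/s
Check: V = 1.59 m/s, Re = 1.81×10^5, f = 0.03135, h_f = 4.01 m ≈ 3.99 m ✓

Q ≈ 0.0103 m³/s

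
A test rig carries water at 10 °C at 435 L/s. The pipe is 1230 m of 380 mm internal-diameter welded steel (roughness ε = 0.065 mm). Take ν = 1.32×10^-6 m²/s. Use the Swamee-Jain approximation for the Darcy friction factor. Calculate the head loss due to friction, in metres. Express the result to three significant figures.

V = 4Q/(πD²) = 4·0.435/(π·0.380²) = 3.836 m/s
Re = VD/ν = 3.836·0.380/1.32×10^-6 = 1.10×10^6 → turbulent
ε/D = 0.065/380 = 1.71×10^-4
Swamee-Jain: f = 0.01436
h_f = f(L/D)V²/(2g) = 0.01436·(1230/0.380)·3.836²/(2·9.81) = 34.84 m

h_f ≈ 34.8 m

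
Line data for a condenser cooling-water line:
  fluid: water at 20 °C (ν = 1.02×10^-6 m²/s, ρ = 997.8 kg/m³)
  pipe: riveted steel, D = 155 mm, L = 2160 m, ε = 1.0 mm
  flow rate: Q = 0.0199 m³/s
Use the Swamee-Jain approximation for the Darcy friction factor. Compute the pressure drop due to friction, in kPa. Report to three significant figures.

V = 4Q/(πD²) = 4·0.0199/(π·0.155²) = 1.055 m/s
Re = VD/ν = 1.055·0.155/1.02×10^-6 = 1.60×10^5 → turbulent
ε/D = 1.0/155 = 0.00645
Swamee-Jain: f = 0.03355
h_f = f(L/D)V²/(2g) = 0.03355·(2160/0.155)·1.055²/(2·9.81) = 26.50 m
Δp = ρg·h_f = 997.8·9.81·26.50 = 259.4 kPa

Δp ≈ 259 kPa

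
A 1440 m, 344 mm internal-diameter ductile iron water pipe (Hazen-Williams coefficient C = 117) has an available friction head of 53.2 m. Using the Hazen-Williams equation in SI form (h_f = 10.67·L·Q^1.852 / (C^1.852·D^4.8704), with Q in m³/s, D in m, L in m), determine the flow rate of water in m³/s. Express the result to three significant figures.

Q ≈ 0.332 m³/s

Rearranging: Q = [h_f·C^1.852·D^4.8704 / (10.67·L)]^(1/1.852)
Q = [53.2·117^1.852·0.344^4.8704 / (10.67·1440)]^0.540 = 0.3317 m³/s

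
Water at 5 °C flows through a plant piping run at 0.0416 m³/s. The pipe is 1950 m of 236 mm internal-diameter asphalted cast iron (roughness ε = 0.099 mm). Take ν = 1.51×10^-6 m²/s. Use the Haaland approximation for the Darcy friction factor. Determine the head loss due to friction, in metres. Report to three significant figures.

h_f ≈ 7.15 m

V = 4Q/(πD²) = 4·0.0416/(π·0.236²) = 0.9510 m/s
Re = VD/ν = 0.9510·0.236/1.51×10^-6 = 1.49×10^5 → turbulent
ε/D = 0.099/236 = 4.19×10^-4
Haaland: f = 0.01877
h_f = f(L/D)V²/(2g) = 0.01877·(1950/0.236)·0.9510²/(2·9.81) = 7.150 m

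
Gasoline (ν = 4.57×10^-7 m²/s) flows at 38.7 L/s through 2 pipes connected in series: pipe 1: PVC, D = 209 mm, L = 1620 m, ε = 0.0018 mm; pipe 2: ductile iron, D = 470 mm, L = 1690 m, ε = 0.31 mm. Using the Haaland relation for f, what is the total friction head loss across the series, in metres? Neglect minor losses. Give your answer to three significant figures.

Pipe 1: V = 1.128 m/s, Re = 5.16×10^5, ε/D = 8.61×10^-6, f = 0.01309, h_1 = f(L/D)V²/2g = 6.580 m
Pipe 2: V = 0.2231 m/s, Re = 2.29×10^5, ε/D = 6.60×10^-4, f = 0.01925, h_2 = f(L/D)V²/2g = 0.1755 m
Series → Q common, losses add: H = Σh = 6.756 m

H ≈ 6.76 m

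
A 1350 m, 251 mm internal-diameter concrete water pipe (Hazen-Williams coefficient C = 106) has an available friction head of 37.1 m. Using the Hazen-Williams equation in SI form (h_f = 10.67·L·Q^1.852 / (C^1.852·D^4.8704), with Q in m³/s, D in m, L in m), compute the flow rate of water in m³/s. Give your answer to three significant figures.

Q ≈ 0.112 m³/s

Rearranging: Q = [h_f·C^1.852·D^4.8704 / (10.67·L)]^(1/1.852)
Q = [37.1·106^1.852·0.251^4.8704 / (10.67·1350)]^0.540 = 0.1118 m³/s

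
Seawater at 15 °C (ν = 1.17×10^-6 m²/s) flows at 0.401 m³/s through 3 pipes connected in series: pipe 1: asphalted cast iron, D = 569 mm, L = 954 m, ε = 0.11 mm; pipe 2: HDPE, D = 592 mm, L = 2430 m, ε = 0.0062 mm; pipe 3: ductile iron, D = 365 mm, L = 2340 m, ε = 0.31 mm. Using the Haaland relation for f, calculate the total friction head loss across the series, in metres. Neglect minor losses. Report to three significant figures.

H ≈ 101 m

Pipe 1: V = 1.577 m/s, Re = 7.67×10^5, ε/D = 1.93×10^-4, f = 0.01475, h_1 = f(L/D)V²/2g = 3.135 m
Pipe 2: V = 1.457 m/s, Re = 7.37×10^5, ε/D = 1.05×10^-5, f = 0.01236, h_2 = f(L/D)V²/2g = 5.487 m
Pipe 3: V = 3.832 m/s, Re = 1.20×10^6, ε/D = 8.49×10^-4, f = 0.01917, h_3 = f(L/D)V²/2g = 91.98 m
Series → Q common, losses add: H = Σh = 100.6 m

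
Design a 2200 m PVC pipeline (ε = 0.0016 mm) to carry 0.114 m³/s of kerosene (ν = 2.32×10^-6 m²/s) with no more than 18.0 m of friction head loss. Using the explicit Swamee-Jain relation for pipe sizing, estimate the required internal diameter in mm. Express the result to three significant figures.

Swamee-Jain (Type III): D = 0.66·[ε^1.25·(LQ²/(gh_f))^4.75 + ν·Q^9.4·(L/(gh_f))^5.2]^0.04
LQ²/(gh_f) = 0.1619; L/(gh_f) = 12.46
Term 1 = ε^1.25·(…)^4.75 = 9.98×10^-12; Term 2 = ν·Q^9.4·(…)^5.2 = 1.57×10^-9
D = 0.66·(9.98×10^-12 + 1.57×10^-9)^0.04 = 0.2934 m = 293 mm
Check: V = 1.69 m/s, Re = 2.13×10^5, f = 0.01539, h_f = 16.7 m ≈ 18.0 m ✓

D ≈ 293 mm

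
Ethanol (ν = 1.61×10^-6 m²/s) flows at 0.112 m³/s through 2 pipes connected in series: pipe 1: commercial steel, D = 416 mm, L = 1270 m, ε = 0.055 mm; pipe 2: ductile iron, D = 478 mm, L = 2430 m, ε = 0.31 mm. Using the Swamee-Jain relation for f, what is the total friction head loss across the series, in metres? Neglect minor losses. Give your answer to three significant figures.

Pipe 1: V = 0.8240 m/s, Re = 2.13×10^5, ε/D = 1.32×10^-4, f = 0.01649, h_1 = f(L/D)V²/2g = 1.742 m
Pipe 2: V = 0.6241 m/s, Re = 1.85×10^5, ε/D = 6.49×10^-4, f = 0.01980, h_2 = f(L/D)V²/2g = 1.998 m
Series → Q common, losses add: H = Σh = 3.740 m

H ≈ 3.74 m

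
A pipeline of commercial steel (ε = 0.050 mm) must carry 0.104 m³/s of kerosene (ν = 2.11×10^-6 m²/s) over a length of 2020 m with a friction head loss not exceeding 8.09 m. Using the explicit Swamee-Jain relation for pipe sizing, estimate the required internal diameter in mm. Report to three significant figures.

D ≈ 332 mm

Swamee-Jain (Type III): D = 0.66·[ε^1.25·(LQ²/(gh_f))^4.75 + ν·Q^9.4·(L/(gh_f))^5.2]^0.04
LQ²/(gh_f) = 0.2753; L/(gh_f) = 25.45
Term 1 = ε^1.25·(…)^4.75 = 9.18×10^-9; Term 2 = ν·Q^9.4·(…)^5.2 = 2.48×10^-8
D = 0.66·(9.18×10^-9 + 2.48×10^-8)^0.04 = 0.3317 m = 332 mm
Check: V = 1.20 m/s, Re = 1.89×10^5, f = 0.01691, h_f = 7.60 m ≈ 8.09 m ✓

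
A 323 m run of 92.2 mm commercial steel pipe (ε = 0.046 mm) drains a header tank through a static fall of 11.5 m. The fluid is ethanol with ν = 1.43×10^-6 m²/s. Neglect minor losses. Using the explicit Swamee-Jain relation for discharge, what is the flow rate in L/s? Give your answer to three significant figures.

Swamee-Jain (Type II): Q = -0.965·√(gD⁵h_f/L)·ln[ε/(3.7D) + √(3.17ν²L/(gD³h_f))]
√(gD⁵h_f/L) = √(9.81·0.0922⁵·11.5/323) = 0.001525
ε/(3.7D) = 1.35×10^-4; √(3.17ν²L/(gD³h_f)) = 1.54×10^-4
Q = -0.965·0.001525·ln(2.887×10^-4) = 0.01200 m³/s
Check: V = 1.80 m/s, Re = 1.16×10^5, f = 0.02004, h_f = 11.6 m ≈ 11.5 m ✓

Q ≈ 12.0 L/s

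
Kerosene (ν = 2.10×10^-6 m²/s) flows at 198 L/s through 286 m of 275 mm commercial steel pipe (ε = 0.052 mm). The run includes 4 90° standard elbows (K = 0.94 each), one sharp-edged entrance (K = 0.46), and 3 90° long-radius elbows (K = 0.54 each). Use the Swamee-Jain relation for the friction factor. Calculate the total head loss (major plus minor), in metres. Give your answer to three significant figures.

V = 4Q/(πD²) = 3.334 m/s; V²/2g = 0.5664 m
Re = 4.37×10^5, ε/D = 1.89×10^-4 → f = 0.01560 (Swamee-Jain)
Major: h_f = f(L/D)·V²/2g = 0.01560·1040·0.5664 = 9.190 m
Minor: ΣK = 5.84; h_m = ΣK·V²/2g = 3.308 m
Total H_L = 9.190 + 3.308 = 12.50 m

H_L ≈ 12.5 m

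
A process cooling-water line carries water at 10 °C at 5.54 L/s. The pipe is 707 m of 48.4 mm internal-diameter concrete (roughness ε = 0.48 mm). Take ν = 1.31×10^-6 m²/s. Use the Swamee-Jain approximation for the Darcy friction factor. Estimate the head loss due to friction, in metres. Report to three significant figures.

h_f ≈ 260 m

V = 4Q/(πD²) = 4·0.00554/(π·0.0484²) = 3.011 m/s
Re = VD/ν = 3.011·0.0484/1.31×10^-6 = 1.11×10^5 → turbulent
ε/D = 0.48/48.4 = 0.00992
Swamee-Jain: f = 0.03857
h_f = f(L/D)V²/(2g) = 0.03857·(707/0.0484)·3.011²/(2·9.81) = 260.4 m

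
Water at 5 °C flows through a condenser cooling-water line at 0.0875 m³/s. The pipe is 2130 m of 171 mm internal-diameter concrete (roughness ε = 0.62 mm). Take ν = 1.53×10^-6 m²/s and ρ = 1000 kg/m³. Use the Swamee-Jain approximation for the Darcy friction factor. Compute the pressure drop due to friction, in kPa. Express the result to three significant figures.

Δp ≈ 2530 kPa

V = 4Q/(πD²) = 4·0.0875/(π·0.171²) = 3.810 m/s
Re = VD/ν = 3.810·0.171/1.53×10^-6 = 4.26×10^5 → turbulent
ε/D = 0.62/171 = 0.00363
Swamee-Jain: f = 0.02801
h_f = f(L/D)V²/(2g) = 0.02801·(2130/0.171)·3.810²/(2·9.81) = 258.1 m
Δp = ρg·h_f = 1000·9.81·258.1 = 2532 kPa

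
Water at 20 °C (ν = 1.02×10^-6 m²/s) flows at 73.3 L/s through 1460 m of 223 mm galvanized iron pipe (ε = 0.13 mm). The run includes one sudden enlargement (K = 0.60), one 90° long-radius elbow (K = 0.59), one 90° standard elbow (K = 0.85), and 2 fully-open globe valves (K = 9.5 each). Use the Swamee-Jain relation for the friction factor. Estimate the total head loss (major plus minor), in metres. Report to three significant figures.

H_L ≈ 25.5 m

V = 4Q/(πD²) = 1.877 m/s; V²/2g = 0.1795 m
Re = 4.10×10^5, ε/D = 5.83×10^-4 → f = 0.01845 (Swamee-Jain)
Major: h_f = f(L/D)·V²/2g = 0.01845·6547·0.1795 = 21.69 m
Minor: ΣK = 21.0; h_m = ΣK·V²/2g = 3.777 m
Total H_L = 21.69 + 3.777 = 25.46 m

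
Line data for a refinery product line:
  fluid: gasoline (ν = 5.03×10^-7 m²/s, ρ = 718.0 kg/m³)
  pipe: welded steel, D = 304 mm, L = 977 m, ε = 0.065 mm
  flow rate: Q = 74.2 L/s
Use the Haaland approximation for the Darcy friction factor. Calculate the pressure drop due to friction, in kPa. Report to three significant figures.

V = 4Q/(πD²) = 4·0.0742/(π·0.304²) = 1.022 m/s
Re = VD/ν = 1.022·0.304/5.03×10^-7 = 6.18×10^5 → turbulent
ε/D = 0.065/304 = 2.14×10^-4
Haaland: f = 0.01518
h_f = f(L/D)V²/(2g) = 0.01518·(977/0.304)·1.022²/(2·9.81) = 2.598 m
Δp = ρg·h_f = 718.0·9.81·2.598 = 18.30 kPa

Δp ≈ 18.3 kPa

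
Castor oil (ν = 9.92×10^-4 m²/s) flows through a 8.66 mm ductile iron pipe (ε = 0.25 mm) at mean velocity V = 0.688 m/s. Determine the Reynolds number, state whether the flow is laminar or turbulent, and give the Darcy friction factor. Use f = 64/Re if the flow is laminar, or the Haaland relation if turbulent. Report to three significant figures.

Re = VD/ν = 0.6880·0.00866/9.92×10^-4 = 6.01
Re < 2300 → laminar → f = 64/Re = 10.66

Re ≈ 6.01; laminar; f = 64/Re ≈ 10.7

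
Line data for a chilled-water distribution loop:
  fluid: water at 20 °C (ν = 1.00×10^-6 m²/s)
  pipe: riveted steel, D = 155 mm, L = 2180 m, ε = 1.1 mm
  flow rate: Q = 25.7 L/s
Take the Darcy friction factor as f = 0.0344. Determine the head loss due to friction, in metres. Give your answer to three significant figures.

h_f ≈ 45.7 m

V = 4Q/(πD²) = 4·0.0257/(π·0.155²) = 1.362 m/s
h_f = f(L/D)V²/(2g) = 0.03440·(2180/0.155)·1.362²/(2·9.81) = 45.75 m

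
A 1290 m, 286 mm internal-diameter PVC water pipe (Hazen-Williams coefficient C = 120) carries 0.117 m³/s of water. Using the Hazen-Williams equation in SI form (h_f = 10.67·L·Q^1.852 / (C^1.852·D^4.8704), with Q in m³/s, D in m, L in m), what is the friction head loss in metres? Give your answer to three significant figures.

h_f ≈ 16.2 m

h_f = 10.67·1290·0.117^1.852 / (120^1.852·0.286^4.8704) = 16.22 m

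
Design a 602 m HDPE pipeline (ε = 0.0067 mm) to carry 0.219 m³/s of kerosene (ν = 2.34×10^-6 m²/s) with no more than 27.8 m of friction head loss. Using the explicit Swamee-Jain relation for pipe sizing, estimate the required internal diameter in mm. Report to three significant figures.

D ≈ 263 mm

Swamee-Jain (Type III): D = 0.66·[ε^1.25·(LQ²/(gh_f))^4.75 + ν·Q^9.4·(L/(gh_f))^5.2]^0.04
LQ²/(gh_f) = 0.1059; L/(gh_f) = 2.207
Term 1 = ε^1.25·(…)^4.75 = 7.95×10^-12; Term 2 = ν·Q^9.4·(…)^5.2 = 9.07×10^-11
D = 0.66·(7.95×10^-12 + 9.07×10^-11)^0.04 = 0.2626 m = 263 mm
Check: V = 4.04 m/s, Re = 4.54×10^5, f = 0.01370, h_f = 26.2 m ≈ 27.8 m ✓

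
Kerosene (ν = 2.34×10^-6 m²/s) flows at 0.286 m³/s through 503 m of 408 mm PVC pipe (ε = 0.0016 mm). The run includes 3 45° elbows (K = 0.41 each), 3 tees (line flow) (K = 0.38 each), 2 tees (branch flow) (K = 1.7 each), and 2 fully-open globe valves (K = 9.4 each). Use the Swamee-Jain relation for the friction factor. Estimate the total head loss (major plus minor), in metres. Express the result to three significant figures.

H_L ≈ 10.1 m

V = 4Q/(πD²) = 2.188 m/s; V²/2g = 0.2439 m
Re = 3.81×10^5, ε/D = 3.92×10^-6 → f = 0.01380 (Swamee-Jain)
Major: h_f = f(L/D)·V²/2g = 0.01380·1233·0.2439 = 4.150 m
Minor: ΣK = 24.6; h_m = ΣK·V²/2g = 5.993 m
Total H_L = 4.150 + 5.993 = 10.14 m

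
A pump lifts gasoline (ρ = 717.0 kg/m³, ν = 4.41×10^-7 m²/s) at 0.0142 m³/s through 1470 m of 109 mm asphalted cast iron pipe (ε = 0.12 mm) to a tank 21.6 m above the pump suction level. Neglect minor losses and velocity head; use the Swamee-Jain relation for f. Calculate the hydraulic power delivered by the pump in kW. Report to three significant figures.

P_hyd ≈ 5.49 kW

V = 4Q/(πD²) = 1.522 m/s; Re = 3.76×10^5; ε/D = 0.00110; f = 0.02097
h_f = f(L/D)V²/2g = 33.38 m
Total head H = z + h_f = 21.6 + 33.38 = 54.98 m
P_hyd = ρgQH = 717.0·9.81·0.0142·54.98 = 5.492 kW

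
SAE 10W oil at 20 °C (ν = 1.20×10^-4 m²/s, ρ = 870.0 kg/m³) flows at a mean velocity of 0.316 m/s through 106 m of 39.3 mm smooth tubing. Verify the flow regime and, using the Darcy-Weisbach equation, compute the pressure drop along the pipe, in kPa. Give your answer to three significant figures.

Re = VD/ν = 0.316·0.03930/1.20×10^-4 = 103 → laminar (Re < 2300)
f = 64/Re = 0.6184
h_f = f(L/D)V²/(2g) = 0.6184·(106/0.03930)·0.316²/(2·9.81) = 8.489 m
Δp = ρg·h_f = 870.0·9.81·8.489 = 72.45 kPa

Δp ≈ 72.5 kPa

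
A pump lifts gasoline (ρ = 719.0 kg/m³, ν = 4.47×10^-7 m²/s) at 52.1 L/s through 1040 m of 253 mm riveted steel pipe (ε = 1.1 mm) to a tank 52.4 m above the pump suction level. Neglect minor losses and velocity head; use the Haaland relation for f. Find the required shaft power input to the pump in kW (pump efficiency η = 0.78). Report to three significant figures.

V = 4Q/(πD²) = 1.036 m/s; Re = 5.87×10^5; ε/D = 0.00435; f = 0.02934
h_f = f(L/D)V²/2g = 6.603 m
Total head H = z + h_f = 52.4 + 6.603 = 59.00 m
P_hyd = ρgQH = 719.0·9.81·0.0521·59.00 = 21.68 kW
P_shaft = P_hyd/η = 21.68/0.78 = 27.80 kW

P_shaft ≈ 27.8 kW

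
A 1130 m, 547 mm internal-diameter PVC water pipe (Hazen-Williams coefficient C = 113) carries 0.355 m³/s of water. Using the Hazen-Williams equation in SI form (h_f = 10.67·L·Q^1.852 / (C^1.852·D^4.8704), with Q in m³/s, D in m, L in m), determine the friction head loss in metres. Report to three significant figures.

h_f ≈ 5.27 m

h_f = 10.67·1130·0.355^1.852 / (113^1.852·0.547^4.8704) = 5.273 m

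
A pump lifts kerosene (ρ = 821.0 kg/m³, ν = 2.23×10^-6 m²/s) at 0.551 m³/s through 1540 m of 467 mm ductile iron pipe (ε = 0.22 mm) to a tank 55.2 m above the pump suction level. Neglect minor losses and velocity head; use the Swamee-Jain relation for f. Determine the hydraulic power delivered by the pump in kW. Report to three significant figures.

P_hyd ≈ 379 kW

V = 4Q/(πD²) = 3.217 m/s; Re = 6.74×10^5; ε/D = 4.71×10^-4; f = 0.01735
h_f = f(L/D)V²/2g = 30.17 m
Total head H = z + h_f = 55.2 + 30.17 = 85.37 m
P_hyd = ρgQH = 821.0·9.81·0.551·85.37 = 378.9 kW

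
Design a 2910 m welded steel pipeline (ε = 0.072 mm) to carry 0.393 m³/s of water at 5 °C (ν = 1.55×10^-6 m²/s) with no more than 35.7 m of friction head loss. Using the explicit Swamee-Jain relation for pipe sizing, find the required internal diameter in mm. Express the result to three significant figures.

Swamee-Jain (Type III): D = 0.66·[ε^1.25·(LQ²/(gh_f))^4.75 + ν·Q^9.4·(L/(gh_f))^5.2]^0.04
LQ²/(gh_f) = 1.283; L/(gh_f) = 8.309
Term 1 = ε^1.25·(…)^4.75 = 2.17×10^-5; Term 2 = ν·Q^9.4·(…)^5.2 = 1.44×10^-5
D = 0.66·(2.17×10^-5 + 1.44×10^-5)^0.04 = 0.4384 m = 438 mm
Check: V = 2.60 m/s, Re = 7.36×10^5, f = 0.01467, h_f = 33.7 m ≈ 35.7 m ✓

D ≈ 438 mm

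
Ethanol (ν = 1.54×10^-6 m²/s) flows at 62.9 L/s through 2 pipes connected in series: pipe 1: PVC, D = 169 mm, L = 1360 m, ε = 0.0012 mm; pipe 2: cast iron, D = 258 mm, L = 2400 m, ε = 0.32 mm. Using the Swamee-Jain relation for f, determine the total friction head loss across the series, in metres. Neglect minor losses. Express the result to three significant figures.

H ≈ 61.6 m

Pipe 1: V = 2.804 m/s, Re = 3.08×10^5, ε/D = 7.10×10^-6, f = 0.01439, h_1 = f(L/D)V²/2g = 46.41 m
Pipe 2: V = 1.203 m/s, Re = 2.02×10^5, ε/D = 0.00124, f = 0.02208, h_2 = f(L/D)V²/2g = 15.16 m
Series → Q common, losses add: H = Σh = 61.57 m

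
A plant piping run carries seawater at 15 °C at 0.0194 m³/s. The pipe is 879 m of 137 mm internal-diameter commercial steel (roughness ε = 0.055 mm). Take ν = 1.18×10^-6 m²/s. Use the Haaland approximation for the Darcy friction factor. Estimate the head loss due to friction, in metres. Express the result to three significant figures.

V = 4Q/(πD²) = 4·0.0194/(π·0.137²) = 1.316 m/s
Re = VD/ν = 1.316·0.137/1.18×10^-6 = 1.53×10^5 → turbulent
ε/D = 0.055/137 = 4.01×10^-4
Haaland: f = 0.01862
h_f = f(L/D)V²/(2g) = 0.01862·(879/0.137)·1.316²/(2·9.81) = 10.55 m

h_f ≈ 10.5 m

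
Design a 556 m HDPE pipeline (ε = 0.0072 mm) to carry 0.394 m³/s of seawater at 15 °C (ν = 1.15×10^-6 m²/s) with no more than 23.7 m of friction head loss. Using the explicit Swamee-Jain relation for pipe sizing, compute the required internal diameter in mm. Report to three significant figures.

D ≈ 325 mm

Swamee-Jain (Type III): D = 0.66·[ε^1.25·(LQ²/(gh_f))^4.75 + ν·Q^9.4·(L/(gh_f))^5.2]^0.04
LQ²/(gh_f) = 0.3712; L/(gh_f) = 2.391
Term 1 = ε^1.25·(…)^4.75 = 3.37×10^-9; Term 2 = ν·Q^9.4·(…)^5.2 = 1.69×10^-8
D = 0.66·(3.37×10^-9 + 1.69×10^-8)^0.04 = 0.3249 m = 325 mm
Check: V = 4.75 m/s, Re = 1.34×10^6, f = 0.01167, h_f = 23.0 m ≈ 23.7 m ✓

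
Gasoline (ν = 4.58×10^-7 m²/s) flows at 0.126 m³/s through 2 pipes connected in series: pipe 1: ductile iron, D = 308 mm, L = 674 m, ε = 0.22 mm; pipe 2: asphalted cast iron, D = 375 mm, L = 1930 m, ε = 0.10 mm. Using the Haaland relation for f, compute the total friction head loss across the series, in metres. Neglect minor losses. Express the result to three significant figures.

H ≈ 11.1 m

Pipe 1: V = 1.691 m/s, Re = 1.14×10^6, ε/D = 7.14×10^-4, f = 0.01846, h_1 = f(L/D)V²/2g = 5.888 m
Pipe 2: V = 1.141 m/s, Re = 9.34×10^5, ε/D = 2.67×10^-4, f = 0.01533, h_2 = f(L/D)V²/2g = 5.235 m
Series → Q common, losses add: H = Σh = 11.12 m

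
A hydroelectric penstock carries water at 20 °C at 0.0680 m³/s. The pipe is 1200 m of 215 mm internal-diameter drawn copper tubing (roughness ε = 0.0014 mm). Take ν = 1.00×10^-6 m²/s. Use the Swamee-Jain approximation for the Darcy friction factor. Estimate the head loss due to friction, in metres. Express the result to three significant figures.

V = 4Q/(πD²) = 4·0.0680/(π·0.215²) = 1.873 m/s
Re = VD/ν = 1.873·0.215/1.00×10^-6 = 4.03×10^5 → turbulent
ε/D = 0.0014/215 = 6.51×10^-6
Swamee-Jain: f = 0.01370
h_f = f(L/D)V²/(2g) = 0.01370·(1200/0.215)·1.873²/(2·9.81) = 13.68 m

h_f ≈ 13.7 m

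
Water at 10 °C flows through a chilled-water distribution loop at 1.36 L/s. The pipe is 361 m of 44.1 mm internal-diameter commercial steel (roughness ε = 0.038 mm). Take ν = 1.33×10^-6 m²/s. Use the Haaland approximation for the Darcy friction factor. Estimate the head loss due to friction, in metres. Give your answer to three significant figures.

V = 4Q/(πD²) = 4·0.00136/(π·0.0441²) = 0.8904 m/s
Re = VD/ν = 0.8904·0.0441/1.33×10^-6 = 2.95×10^4 → turbulent
ε/D = 0.038/44.1 = 8.62×10^-4
Haaland: f = 0.02540
h_f = f(L/D)V²/(2g) = 0.02540·(361/0.0441)·0.8904²/(2·9.81) = 8.400 m

h_f ≈ 8.40 m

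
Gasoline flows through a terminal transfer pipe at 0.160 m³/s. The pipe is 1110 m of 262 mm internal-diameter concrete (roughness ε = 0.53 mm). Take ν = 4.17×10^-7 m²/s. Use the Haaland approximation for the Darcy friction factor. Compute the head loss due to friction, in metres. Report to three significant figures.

h_f ≈ 44.9 m

V = 4Q/(πD²) = 4·0.160/(π·0.262²) = 2.968 m/s
Re = VD/ν = 2.968·0.262/4.17×10^-7 = 1.86×10^6 → turbulent
ε/D = 0.53/262 = 0.00202
Haaland: f = 0.02363
h_f = f(L/D)V²/(2g) = 0.02363·(1110/0.262)·2.968²/(2·9.81) = 44.93 m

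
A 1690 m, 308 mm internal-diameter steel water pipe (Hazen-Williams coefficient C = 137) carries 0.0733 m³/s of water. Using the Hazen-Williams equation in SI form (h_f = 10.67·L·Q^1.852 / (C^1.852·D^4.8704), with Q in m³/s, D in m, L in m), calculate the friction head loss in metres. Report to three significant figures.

h_f = 10.67·1690·0.0733^1.852 / (137^1.852·0.308^4.8704) = 4.875 m

h_f ≈ 4.88 m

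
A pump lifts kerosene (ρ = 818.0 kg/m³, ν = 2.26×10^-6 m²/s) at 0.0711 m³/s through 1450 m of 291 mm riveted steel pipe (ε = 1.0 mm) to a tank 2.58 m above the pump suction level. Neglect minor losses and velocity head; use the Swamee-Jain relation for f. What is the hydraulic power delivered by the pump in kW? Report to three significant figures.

P_hyd ≈ 6.16 kW

V = 4Q/(πD²) = 1.069 m/s; Re = 1.38×10^5; ε/D = 0.00344; f = 0.02829
h_f = f(L/D)V²/2g = 8.211 m
Total head H = z + h_f = 2.58 + 8.211 = 10.79 m
P_hyd = ρgQH = 818.0·9.81·0.0711·10.79 = 6.157 kW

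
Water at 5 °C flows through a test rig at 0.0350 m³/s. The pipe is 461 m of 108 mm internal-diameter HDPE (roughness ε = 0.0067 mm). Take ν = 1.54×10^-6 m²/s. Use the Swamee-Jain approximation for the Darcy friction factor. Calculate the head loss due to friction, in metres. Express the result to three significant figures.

h_f ≈ 48.7 m

V = 4Q/(πD²) = 4·0.0350/(π·0.108²) = 3.821 m/s
Re = VD/ν = 3.821·0.108/1.54×10^-6 = 2.68×10^5 → turbulent
ε/D = 0.0067/108 = 6.20×10^-5
Swamee-Jain: f = 0.01533
h_f = f(L/D)V²/(2g) = 0.01533·(461/0.108)·3.821²/(2·9.81) = 48.68 m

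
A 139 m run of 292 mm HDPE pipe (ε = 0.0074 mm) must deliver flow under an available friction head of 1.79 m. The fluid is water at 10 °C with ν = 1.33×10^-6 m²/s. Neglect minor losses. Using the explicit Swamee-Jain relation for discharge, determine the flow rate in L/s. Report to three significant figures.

Q ≈ 157 L/s

Swamee-Jain (Type II): Q = -0.965·√(gD⁵h_f/L)·ln[ε/(3.7D) + √(3.17ν²L/(gD³h_f))]
√(gD⁵h_f/L) = √(9.81·0.292⁵·1.79/139) = 0.01638
ε/(3.7D) = 6.85×10^-6; √(3.17ν²L/(gD³h_f)) = 4.22×10^-5
Q = -0.965·0.01638·ln(4.907×10^-5) = 0.1568 m³/s
Check: V = 2.34 m/s, Re = 5.14×10^5, f = 0.01343, h_f = 1.79 m ≈ 1.79 m ✓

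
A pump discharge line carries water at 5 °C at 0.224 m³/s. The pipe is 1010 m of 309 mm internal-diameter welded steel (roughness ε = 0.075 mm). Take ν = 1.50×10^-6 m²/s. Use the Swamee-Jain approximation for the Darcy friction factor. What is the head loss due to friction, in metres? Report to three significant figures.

V = 4Q/(πD²) = 4·0.224/(π·0.309²) = 2.987 m/s
Re = VD/ν = 2.987·0.309/1.50×10^-6 = 6.15×10^5 → turbulent
ε/D = 0.075/309 = 2.43×10^-4
Swamee-Jain: f = 0.01566
h_f = f(L/D)V²/(2g) = 0.01566·(1010/0.309)·2.987²/(2·9.81) = 23.27 m

h_f ≈ 23.3 m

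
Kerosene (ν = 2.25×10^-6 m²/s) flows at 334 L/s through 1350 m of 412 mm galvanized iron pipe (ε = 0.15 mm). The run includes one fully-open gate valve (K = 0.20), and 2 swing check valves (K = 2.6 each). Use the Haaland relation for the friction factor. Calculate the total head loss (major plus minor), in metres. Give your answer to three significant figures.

H_L ≈ 19.3 m

V = 4Q/(πD²) = 2.505 m/s; V²/2g = 0.3199 m
Re = 4.59×10^5, ε/D = 3.64×10^-4 → f = 0.01673 (Haaland)
Major: h_f = f(L/D)·V²/2g = 0.01673·3277·0.3199 = 17.54 m
Minor: ΣK = 5.40; h_m = ΣK·V²/2g = 1.728 m
Total H_L = 17.54 + 1.728 = 19.27 m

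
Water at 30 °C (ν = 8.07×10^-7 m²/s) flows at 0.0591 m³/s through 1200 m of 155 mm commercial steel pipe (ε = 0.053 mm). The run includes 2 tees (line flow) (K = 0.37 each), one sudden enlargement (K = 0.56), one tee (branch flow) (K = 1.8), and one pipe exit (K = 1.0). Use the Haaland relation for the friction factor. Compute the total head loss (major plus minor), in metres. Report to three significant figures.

V = 4Q/(πD²) = 3.132 m/s; V²/2g = 0.5000 m
Re = 6.02×10^5, ε/D = 3.42×10^-4 → f = 0.01632 (Haaland)
Major: h_f = f(L/D)·V²/2g = 0.01632·7742·0.5000 = 63.16 m
Minor: ΣK = 4.10; h_m = ΣK·V²/2g = 2.050 m
Total H_L = 63.16 + 2.050 = 65.21 m

H_L ≈ 65.2 m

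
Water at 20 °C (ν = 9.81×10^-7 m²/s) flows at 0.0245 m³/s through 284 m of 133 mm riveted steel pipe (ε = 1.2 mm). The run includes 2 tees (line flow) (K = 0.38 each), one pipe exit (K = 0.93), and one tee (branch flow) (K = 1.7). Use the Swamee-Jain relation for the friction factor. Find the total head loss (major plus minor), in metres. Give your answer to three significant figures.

V = 4Q/(πD²) = 1.763 m/s; V²/2g = 0.1585 m
Re = 2.39×10^5, ε/D = 0.00902 → f = 0.03703 (Swamee-Jain)
Major: h_f = f(L/D)·V²/2g = 0.03703·2135·0.1585 = 12.53 m
Minor: ΣK = 3.39; h_m = ΣK·V²/2g = 0.5373 m
Total H_L = 12.53 + 0.5373 = 13.07 m

H_L ≈ 13.1 m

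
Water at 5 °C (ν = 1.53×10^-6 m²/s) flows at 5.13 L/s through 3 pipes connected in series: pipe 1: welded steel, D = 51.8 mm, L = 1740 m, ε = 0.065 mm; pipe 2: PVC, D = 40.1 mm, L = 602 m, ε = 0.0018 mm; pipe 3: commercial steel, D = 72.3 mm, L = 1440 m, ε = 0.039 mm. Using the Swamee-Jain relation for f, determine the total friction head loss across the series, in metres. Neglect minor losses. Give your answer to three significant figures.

Pipe 1: V = 2.434 m/s, Re = 8.24×10^4, ε/D = 0.00125, f = 0.02359, h_1 = f(L/D)V²/2g = 239.3 m
Pipe 2: V = 4.062 m/s, Re = 1.06×10^5, ε/D = 4.49×10^-5, f = 0.01791, h_2 = f(L/D)V²/2g = 226.1 m
Pipe 3: V = 1.250 m/s, Re = 5.90×10^4, ε/D = 5.39×10^-4, f = 0.02216, h_3 = f(L/D)V²/2g = 35.12 m
Series → Q common, losses add: H = Σh = 500.6 m

H ≈ 501 m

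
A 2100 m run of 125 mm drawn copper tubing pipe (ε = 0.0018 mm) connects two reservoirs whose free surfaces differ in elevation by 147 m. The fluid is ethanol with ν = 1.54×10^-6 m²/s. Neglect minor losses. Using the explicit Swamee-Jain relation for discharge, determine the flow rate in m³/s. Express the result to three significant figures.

Q ≈ 0.0417 m³/s

Swamee-Jain (Type II): Q = -0.965·√(gD⁵h_f/L)·ln[ε/(3.7D) + √(3.17ν²L/(gD³h_f))]
√(gD⁵h_f/L) = √(9.81·0.125⁵·147/2100) = 0.004578
ε/(3.7D) = 3.89×10^-6; √(3.17ν²L/(gD³h_f)) = 7.49×10^-5
Q = -0.965·0.004578·ln(7.876×10^-5) = 0.04174 m³/s
Check: V = 3.40 m/s, Re = 2.76×10^5, f = 0.01476, h_f = 146 m ≈ 147 m ✓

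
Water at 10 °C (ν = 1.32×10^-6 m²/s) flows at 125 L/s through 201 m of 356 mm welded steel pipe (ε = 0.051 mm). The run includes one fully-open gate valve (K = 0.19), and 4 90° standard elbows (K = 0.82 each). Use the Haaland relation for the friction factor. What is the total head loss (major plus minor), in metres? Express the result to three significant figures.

V = 4Q/(πD²) = 1.256 m/s; V²/2g = 0.08038 m
Re = 3.39×10^5, ε/D = 1.43×10^-4 → f = 0.01537 (Haaland)
Major: h_f = f(L/D)·V²/2g = 0.01537·564.6·0.08038 = 0.6976 m
Minor: ΣK = 3.47; h_m = ΣK·V²/2g = 0.2789 m
Total H_L = 0.6976 + 0.2789 = 0.9765 m

H_L ≈ 0.976 m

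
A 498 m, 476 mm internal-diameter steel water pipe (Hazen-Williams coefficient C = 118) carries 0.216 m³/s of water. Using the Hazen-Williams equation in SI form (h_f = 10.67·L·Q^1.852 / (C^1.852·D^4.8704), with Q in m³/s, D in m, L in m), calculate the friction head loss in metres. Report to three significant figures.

h_f = 10.67·498·0.216^1.852 / (118^1.852·0.476^4.8704) = 1.682 m

h_f ≈ 1.68 m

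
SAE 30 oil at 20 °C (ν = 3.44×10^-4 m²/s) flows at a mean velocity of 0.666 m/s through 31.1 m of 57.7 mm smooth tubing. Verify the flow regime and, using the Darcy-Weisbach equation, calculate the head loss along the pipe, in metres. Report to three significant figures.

Re = VD/ν = 0.666·0.05770/3.44×10^-4 = 112 → laminar (Re < 2300)
f = 64/Re = 0.5729
h_f = f(L/D)V²/(2g) = 0.5729·(31.1/0.05770)·0.666²/(2·9.81) = 6.981 m

h_f ≈ 6.98 m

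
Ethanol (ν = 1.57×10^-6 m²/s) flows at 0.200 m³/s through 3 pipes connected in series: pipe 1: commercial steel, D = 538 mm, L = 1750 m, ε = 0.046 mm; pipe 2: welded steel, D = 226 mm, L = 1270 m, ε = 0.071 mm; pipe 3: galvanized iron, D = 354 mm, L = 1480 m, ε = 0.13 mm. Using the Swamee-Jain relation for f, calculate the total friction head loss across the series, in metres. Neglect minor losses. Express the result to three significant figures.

Pipe 1: V = 0.8798 m/s, Re = 3.01×10^5, ε/D = 8.55×10^-5, f = 0.01529, h_1 = f(L/D)V²/2g = 1.962 m
Pipe 2: V = 4.986 m/s, Re = 7.18×10^5, ε/D = 3.14×10^-4, f = 0.01613, h_2 = f(L/D)V²/2g = 114.9 m
Pipe 3: V = 2.032 m/s, Re = 4.58×10^5, ε/D = 3.67×10^-4, f = 0.01698, h_3 = f(L/D)V²/2g = 14.94 m
Series → Q common, losses add: H = Σh = 131.7 m

H ≈ 132 m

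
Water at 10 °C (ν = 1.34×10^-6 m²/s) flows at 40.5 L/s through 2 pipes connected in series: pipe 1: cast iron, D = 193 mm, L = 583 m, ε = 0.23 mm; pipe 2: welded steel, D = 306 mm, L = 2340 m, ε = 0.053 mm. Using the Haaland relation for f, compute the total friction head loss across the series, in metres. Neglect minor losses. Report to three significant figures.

Pipe 1: V = 1.384 m/s, Re = 1.99×10^5, ε/D = 0.00119, f = 0.02165, h_1 = f(L/D)V²/2g = 6.388 m
Pipe 2: V = 0.5507 m/s, Re = 1.26×10^5, ε/D = 1.73×10^-4, f = 0.01791, h_2 = f(L/D)V²/2g = 2.117 m
Series → Q common, losses add: H = Σh = 8.505 m

H ≈ 8.50 m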